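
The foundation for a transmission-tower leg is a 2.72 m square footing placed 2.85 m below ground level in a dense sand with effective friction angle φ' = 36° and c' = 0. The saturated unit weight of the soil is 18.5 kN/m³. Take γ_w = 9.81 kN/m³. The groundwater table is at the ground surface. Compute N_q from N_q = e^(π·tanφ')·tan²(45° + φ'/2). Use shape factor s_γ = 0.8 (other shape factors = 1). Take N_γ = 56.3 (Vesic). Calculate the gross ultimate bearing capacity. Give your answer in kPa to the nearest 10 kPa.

q_ult ≈ 1470 kPa

tan36° = 0.7265, so N_q = e^(π×0.7265)·tan²(63°) = 9.801 × 3.852 = 37.75.
Water table at ground surface, so effective unit weight γ' = 18.5 − 9.81 = 8.69 kN/m³ is used throughout; overburden q = 8.69 × 2.85 = 24.767 kPa; the same γ' applies in the ½γBN_γ term.
Surcharge term q·N_q = 24.767 × 37.752 = 935 kPa; self-weight term 0.5·γ·B·N_γ·s_γ = 0.5 × 8.69 × 2.72 × 56.3 × 0.8 = 532.3 kPa.
q_ult = 935 + 532.3 = 1467.3 kPa.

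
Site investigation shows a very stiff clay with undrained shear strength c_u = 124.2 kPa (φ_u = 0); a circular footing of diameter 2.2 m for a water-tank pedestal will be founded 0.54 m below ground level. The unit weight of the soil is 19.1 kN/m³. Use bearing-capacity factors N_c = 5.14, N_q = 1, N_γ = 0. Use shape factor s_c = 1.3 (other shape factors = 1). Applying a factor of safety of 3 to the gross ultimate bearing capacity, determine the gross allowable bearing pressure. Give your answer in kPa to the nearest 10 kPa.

q_all ≈ 280 kPa

q = γ·D_f = 19.1 × 0.54 = 10.314 kPa.
c·N_c·s_c = 124.2 × 5.14 × 1.3 = 829.9 kPa
q·N_q = 10.314 × 1 = 10.314 kPa
q_ult = 829.9 + 10.314 = 840.22 kPa.
q_all = q_ult / FS = 840.22 / 3 = 280.07 kPa.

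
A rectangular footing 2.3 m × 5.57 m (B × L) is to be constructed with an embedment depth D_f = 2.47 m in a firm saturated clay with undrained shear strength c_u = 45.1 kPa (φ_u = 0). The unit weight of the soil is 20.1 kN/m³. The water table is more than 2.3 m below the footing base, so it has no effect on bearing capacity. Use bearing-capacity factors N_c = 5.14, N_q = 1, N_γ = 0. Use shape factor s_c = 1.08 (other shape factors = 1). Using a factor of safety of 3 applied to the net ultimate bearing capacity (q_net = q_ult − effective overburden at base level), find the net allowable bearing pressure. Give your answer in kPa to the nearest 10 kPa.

q_all(net) ≈ 80 kPa

q = γ·D_f = 20.1 × 2.47 = 49.647 kPa.
c·N_c·s_c = 45.1 × 5.14 × 1.08 = 250.36 kPa
q·N_q = 49.647 × 1 = 49.647 kPa
q_ult = 250.36 + 49.647 = 300.01 kPa.
Net ultimate: q_net = 300.01 − 49.647 = 250.36 kPa.
q_all(net) = 250.36 / 3 = 83.453 kPa.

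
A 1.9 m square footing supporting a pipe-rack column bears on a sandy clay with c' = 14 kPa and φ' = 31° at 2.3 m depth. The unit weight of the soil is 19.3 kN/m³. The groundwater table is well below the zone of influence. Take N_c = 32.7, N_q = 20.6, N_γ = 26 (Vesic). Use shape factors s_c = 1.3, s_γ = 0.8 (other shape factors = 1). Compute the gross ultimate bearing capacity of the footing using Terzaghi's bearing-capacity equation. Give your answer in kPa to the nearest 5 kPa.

q = γ·D_f = 19.3 × 2.3 = 44.39 kPa.
c·N_c·s_c = 14 × 32.7 × 1.3 = 595.14 kPa
q·N_q = 44.39 × 20.6 = 914.43 kPa
0.5·γ·B·N_γ·s_γ = 0.5 × 19.3 × 1.9 × 26 × 0.8 = 381.37 kPa
q_ult = 595.14 + 914.43 + 381.37 = 1890.9 kPa.

q_ult ≈ 1890 kPa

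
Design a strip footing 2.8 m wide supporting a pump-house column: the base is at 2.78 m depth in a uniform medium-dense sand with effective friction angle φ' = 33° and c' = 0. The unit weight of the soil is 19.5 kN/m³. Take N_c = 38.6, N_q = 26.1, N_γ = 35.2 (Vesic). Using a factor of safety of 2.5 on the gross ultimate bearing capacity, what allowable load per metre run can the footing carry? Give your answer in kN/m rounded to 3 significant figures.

≈ 2660 kN/m

q = γ·D_f = 19.5 × 2.78 = 54.21 kPa.
q·N_q = 54.21 × 26.1 = 1414.9 kPa
0.5·γ·B·N_γ = 0.5 × 19.5 × 2.8 × 35.2 = 960.96 kPa
q_ult = 1414.9 + 960.96 = 2375.8 kPa.
Gross allowable pressure q_all = 2375.8 / 2.5 = 950.34 kPa.
Allowable wall load = q_all × B = 950.34 × 2.8 = 2660.9 kN per metre run.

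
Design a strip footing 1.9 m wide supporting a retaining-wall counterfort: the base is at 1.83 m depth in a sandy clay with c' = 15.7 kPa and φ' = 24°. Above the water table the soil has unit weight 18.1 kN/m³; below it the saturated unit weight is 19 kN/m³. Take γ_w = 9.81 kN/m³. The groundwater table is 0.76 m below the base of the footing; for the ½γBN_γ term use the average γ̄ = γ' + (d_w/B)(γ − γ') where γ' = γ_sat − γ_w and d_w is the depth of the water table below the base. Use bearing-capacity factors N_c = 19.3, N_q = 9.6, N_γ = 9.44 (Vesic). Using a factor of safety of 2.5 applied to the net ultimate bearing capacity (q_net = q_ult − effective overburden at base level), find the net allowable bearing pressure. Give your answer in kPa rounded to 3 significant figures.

Overburden at base level: q = 18.1 × 1.83 = 33.123 kPa.
The water table is 0.76 m below the base (< B = 1.9 m), so the ½γBN_γ term uses γ̄ = γ' + (d_w/B)(γ − γ') = 9.19 + (0.76/1.9)(18.1 − 9.19) = 12.754 kN/m³.
Cohesion term c·N_c = 15.7 × 19.3 = 303.01 kPa; surcharge term q·N_q = 33.123 × 9.6 = 317.98 kPa; self-weight term 0.5·γ·B·N_γ = 0.5 × 12.754 × 1.9 × 9.44 = 114.38 kPa.
q_ult = 303.01 + 317.98 + 114.38 = 735.37 kPa.
Net ultimate: q_net = 735.37 − 33.123 = 702.25 kPa.
q_all(net) = 702.25 / 2.5 = 280.9 kPa.

q_all(net) ≈ 281 kPa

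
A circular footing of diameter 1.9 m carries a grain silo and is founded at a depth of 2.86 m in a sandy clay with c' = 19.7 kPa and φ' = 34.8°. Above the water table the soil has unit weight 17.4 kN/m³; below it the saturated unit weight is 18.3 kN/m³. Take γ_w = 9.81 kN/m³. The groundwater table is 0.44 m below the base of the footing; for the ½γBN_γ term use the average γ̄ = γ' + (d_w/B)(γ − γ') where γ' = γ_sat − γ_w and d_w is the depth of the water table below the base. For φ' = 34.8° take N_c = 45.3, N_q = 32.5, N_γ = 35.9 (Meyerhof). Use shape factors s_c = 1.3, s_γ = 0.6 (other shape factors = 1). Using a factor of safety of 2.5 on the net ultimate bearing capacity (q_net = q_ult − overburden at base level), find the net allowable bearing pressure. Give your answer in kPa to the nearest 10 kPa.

q_all(net) ≈ 1180 kPa

q = γ·D_f = 17.4 × 2.86 = 49.764 kPa.
γ' = 8.49 kN/m³; averaging over the depth B below the base, γ̄ = γ' + (d_w/B)(γ − γ') = 10.553 kN/m³.
c·N_c·s_c = 19.7 × 45.3 × 1.3 = 1160.1 kPa
q·N_q = 49.764 × 32.5 = 1617.3 kPa
0.5·γ·B·N_γ·s_γ = 0.5 × 10.553 × 1.9 × 35.9 × 0.6 = 215.95 kPa
q_ult = 1160.1 + 1617.3 + 215.95 = 2993.4 kPa.
q_net = 2993.4 − 49.764 = 2943.7 kPa.
q_all(net) = 2943.7 / 2.5 = 1177.5 kPa.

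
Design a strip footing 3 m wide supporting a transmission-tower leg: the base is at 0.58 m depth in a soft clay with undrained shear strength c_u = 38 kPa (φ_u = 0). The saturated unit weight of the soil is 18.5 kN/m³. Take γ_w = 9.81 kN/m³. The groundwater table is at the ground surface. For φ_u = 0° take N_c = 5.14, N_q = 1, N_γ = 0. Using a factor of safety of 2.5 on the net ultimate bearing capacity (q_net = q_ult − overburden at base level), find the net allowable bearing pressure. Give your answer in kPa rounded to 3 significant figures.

q_all(net) ≈ 78.1 kPa

γ' = 18.5 − 9.81 = 8.69 kN/m³ (submerged throughout). q = 8.69 × 0.58 = 5.0402 kPa.
c·N_c = 38 × 5.14 = 195.32 kPa
q·N_q = 5.0402 × 1 = 5.0402 kPa
q_ult = 195.32 + 5.0402 = 200.36 kPa.
q_net = 200.36 − 5.0402 = 195.32 kPa.
q_all(net) = 195.32 / 2.5 = 78.128 kPa.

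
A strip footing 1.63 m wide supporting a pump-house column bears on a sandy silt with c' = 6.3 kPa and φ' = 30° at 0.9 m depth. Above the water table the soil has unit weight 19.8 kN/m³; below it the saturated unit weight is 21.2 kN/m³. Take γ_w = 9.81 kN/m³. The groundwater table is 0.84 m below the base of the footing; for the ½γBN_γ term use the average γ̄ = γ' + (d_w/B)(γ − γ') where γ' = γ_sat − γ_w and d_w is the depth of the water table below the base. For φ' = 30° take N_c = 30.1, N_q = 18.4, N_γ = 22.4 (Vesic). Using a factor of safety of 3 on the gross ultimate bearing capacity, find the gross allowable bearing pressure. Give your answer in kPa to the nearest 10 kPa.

q = γ·D_f = 19.8 × 0.9 = 17.82 kPa.
γ' = 11.39 kN/m³; averaging over the depth B below the base, γ̄ = γ' + (d_w/B)(γ − γ') = 15.724 kN/m³.
c·N_c = 6.3 × 30.1 = 189.63 kPa
q·N_q = 17.82 × 18.4 = 327.89 kPa
0.5·γ·B·N_γ = 0.5 × 15.724 × 1.63 × 22.4 = 287.06 kPa
q_ult = 189.63 + 327.89 + 287.06 = 804.58 kPa.
q_all = 804.58 / 3 = 268.19 kPa.

q_all ≈ 270 kPa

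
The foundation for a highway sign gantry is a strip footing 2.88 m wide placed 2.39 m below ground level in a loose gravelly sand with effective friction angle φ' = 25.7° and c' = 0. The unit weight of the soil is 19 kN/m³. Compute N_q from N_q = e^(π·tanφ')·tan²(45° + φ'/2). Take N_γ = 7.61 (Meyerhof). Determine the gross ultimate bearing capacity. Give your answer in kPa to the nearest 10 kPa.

q_ult ≈ 730 kPa

tan25.7° = 0.4813, so N_q = e^(π×0.4813)·tan²(57.85°) = 4.536 × 2.531 = 11.48.
Overburden at base level: q = 19 × 2.39 = 45.41 kPa.
Surcharge term q·N_q = 45.41 × 11.481 = 521.37 kPa; self-weight term 0.5·γ·B·N_γ = 0.5 × 19 × 2.88 × 7.61 = 208.21 kPa.
q_ult = 521.37 + 208.21 = 729.58 kPa.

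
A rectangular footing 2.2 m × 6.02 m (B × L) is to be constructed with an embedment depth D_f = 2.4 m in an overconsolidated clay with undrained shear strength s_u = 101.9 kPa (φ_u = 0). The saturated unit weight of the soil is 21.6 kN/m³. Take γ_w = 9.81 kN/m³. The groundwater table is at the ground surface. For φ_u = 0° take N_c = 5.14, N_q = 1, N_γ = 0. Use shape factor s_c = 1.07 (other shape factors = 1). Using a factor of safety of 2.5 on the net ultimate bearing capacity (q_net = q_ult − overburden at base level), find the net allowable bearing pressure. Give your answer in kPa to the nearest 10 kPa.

q_all(net) ≈ 220 kPa

Water table at ground surface, so effective unit weight γ' = 21.6 − 9.81 = 11.79 kN/m³ is used throughout; overburden q = 11.79 × 2.4 = 28.296 kPa.
Cohesion term c·N_c·s_c = 101.9 × 5.14 × 1.07 = 560.43 kPa; surcharge term q·N_q = 28.296 × 1 = 28.296 kPa.
q_ult = 560.43 + 28.296 = 588.73 kPa.
q_net = 588.73 − 28.296 = 560.43 kPa.
q_all(net) = 560.43 / 2.5 = 224.17 kPa.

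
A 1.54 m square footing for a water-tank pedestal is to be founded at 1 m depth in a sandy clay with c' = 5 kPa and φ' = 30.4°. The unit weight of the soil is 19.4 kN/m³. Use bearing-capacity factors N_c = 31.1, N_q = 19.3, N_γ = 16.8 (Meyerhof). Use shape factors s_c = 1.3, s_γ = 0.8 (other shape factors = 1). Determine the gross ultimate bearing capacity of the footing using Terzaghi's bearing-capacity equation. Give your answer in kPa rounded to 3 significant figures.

q_ult ≈ 777 kPa

Effective surcharge at the founding depth q = γ·D_f = 19.4 × 1 = 19.4 kPa.
q_ult = c·N_c·s_c + q·N_q + 0.5·γ·B·N_γ·s_γ
     = 5 × 31.1 × 1.3 + 19.4 × 19.3 + 0.5 × 19.4 × 1.54 × 16.8 × 0.8
     = 202.15 + 374.42 + 200.77 = 777.34 kPa.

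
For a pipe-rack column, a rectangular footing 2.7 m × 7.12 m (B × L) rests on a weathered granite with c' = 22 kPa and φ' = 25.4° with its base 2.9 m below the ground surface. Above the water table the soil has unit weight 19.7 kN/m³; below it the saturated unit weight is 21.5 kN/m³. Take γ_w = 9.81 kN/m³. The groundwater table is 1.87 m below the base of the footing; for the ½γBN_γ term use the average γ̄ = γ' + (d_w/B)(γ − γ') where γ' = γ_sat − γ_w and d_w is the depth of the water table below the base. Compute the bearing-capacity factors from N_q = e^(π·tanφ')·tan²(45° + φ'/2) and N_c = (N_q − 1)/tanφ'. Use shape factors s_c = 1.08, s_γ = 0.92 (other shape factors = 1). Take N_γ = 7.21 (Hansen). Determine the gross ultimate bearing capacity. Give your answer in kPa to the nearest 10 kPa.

tan25.4° = 0.4748, so N_q = e^(π×0.4748)·tan²(57.7°) = 4.445 × 2.502 = 11.12.
N_c = (11.12 − 1)/tan25.4° = 21.32.
q = γ·D_f = 19.7 × 2.9 = 57.13 kPa.
γ' = 11.69 kN/m³; averaging over the depth B below the base, γ̄ = γ' + (d_w/B)(γ − γ') = 17.238 kN/m³.
c·N_c·s_c = 22 × 21.317 × 1.08 = 506.49 kPa
q·N_q = 57.13 × 11.122 = 635.4 kPa
0.5·γ·B·N_γ·s_γ = 0.5 × 17.238 × 2.7 × 7.21 × 0.92 = 154.36 kPa
q_ult = 506.49 + 635.4 + 154.36 = 1296.2 kPa.

q_ult ≈ 1300 kPa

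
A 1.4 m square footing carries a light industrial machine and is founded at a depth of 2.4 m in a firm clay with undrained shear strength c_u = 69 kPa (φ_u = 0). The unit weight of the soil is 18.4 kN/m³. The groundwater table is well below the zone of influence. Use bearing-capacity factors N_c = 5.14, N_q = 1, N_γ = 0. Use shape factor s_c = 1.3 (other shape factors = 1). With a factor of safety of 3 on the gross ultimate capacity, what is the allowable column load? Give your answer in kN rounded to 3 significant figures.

P_all ≈ 330 kN

Effective surcharge at the founding depth q = γ·D_f = 18.4 × 2.4 = 44.16 kPa.
q_ult = c·N_c·s_c + q·N_q
     = 69 × 5.14 × 1.3 + 44.16 × 1
     = 461.06 + 44.16 = 505.22 kPa.
Gross allowable pressure q_all = 505.22 / 3 = 168.41 kPa.
Footing area = 1.96 m², so allowable column load = 168.41 × 1.96 = 330.08 kN.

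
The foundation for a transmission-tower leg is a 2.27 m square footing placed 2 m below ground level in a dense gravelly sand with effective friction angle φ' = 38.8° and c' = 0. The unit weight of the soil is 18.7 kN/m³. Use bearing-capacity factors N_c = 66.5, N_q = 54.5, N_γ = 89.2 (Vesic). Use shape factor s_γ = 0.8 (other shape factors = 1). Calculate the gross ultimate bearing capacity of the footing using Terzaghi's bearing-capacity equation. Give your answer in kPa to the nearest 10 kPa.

Overburden at base level: q = 18.7 × 2 = 37.4 kPa.
Surcharge term q·N_q = 37.4 × 54.5 = 2038.3 kPa; self-weight term 0.5·γ·B·N_γ·s_γ = 0.5 × 18.7 × 2.27 × 89.2 × 0.8 = 1514.6 kPa.
q_ult = 2038.3 + 1514.6 = 3552.9 kPa.

q_ult ≈ 3550 kPa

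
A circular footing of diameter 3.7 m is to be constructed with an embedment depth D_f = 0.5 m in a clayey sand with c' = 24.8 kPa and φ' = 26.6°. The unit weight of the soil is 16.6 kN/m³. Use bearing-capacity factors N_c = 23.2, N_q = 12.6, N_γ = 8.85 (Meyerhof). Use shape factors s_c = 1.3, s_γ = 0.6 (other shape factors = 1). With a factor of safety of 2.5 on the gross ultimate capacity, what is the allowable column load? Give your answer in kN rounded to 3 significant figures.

P_all ≈ 4370 kN

Overburden at base level: q = 16.6 × 0.5 = 8.3 kPa.
Cohesion term c·N_c·s_c = 24.8 × 23.2 × 1.3 = 747.97 kPa; surcharge term q·N_q = 8.3 × 12.6 = 104.58 kPa; self-weight term 0.5·γ·B·N_γ·s_γ = 0.5 × 16.6 × 3.7 × 8.85 × 0.6 = 163.07 kPa.
q_ult = 747.97 + 104.58 + 163.07 = 1015.6 kPa.
Gross allowable pressure q_all = 1015.6 / 2.5 = 406.25 kPa.
Footing area = 10.7521 m², so allowable column load = 406.25 × 10.7521 = 4368 kN.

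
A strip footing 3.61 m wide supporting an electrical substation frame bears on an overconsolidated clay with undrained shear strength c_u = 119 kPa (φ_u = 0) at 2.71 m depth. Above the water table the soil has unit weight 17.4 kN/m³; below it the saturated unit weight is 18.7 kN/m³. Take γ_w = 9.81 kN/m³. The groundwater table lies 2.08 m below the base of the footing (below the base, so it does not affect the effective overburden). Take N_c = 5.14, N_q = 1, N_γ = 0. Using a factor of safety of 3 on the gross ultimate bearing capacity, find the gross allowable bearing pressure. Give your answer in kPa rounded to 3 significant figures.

q_all ≈ 220 kPa

Effective surcharge at the founding depth q = γ·D_f = 17.4 × 2.71 = 47.154 kPa.
q_ult = c·N_c + q·N_q
     = 119 × 5.14 + 47.154 × 1
     = 611.66 + 47.154 = 658.81 kPa.
q_all = 658.81 / 3 = 219.6 kPa.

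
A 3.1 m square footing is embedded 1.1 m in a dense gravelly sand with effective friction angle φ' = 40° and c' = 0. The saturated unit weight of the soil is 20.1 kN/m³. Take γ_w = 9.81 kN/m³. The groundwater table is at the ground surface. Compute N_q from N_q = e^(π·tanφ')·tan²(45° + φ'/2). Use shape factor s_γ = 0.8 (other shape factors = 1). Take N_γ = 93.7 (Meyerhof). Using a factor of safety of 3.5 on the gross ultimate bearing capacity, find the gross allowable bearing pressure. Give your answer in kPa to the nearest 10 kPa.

N_q = e^(π·tan40°)·tan²(65°) = 64.2.
With the water table at the surface the whole profile is submerged: γ' = 20.1 − 9.81 = 10.29 kN/m³, so q = γ'·D_f = 11.319 kPa; the same γ' applies in the ½γBN_γ term.
q_ult = q·N_q + 0.5·γ·B·N_γ·s_γ
     = 11.319 × 64.195 + 0.5 × 10.29 × 3.1 × 93.7 × 0.8
     = 726.63 + 1195.6 = 1922.2 kPa.
q_all = 1922.2 / 3.5 = 549.2 kPa.

q_all ≈ 550 kPa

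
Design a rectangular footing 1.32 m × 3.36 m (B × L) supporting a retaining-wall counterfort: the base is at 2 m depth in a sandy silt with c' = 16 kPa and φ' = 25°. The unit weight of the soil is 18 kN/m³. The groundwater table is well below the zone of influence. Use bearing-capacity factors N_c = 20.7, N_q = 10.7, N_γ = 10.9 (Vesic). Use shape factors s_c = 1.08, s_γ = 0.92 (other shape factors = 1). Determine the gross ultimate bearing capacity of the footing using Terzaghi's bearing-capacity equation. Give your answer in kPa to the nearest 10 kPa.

q = γ·D_f = 18 × 2 = 36 kPa.
c·N_c·s_c = 16 × 20.7 × 1.08 = 357.7 kPa
q·N_q = 36 × 10.7 = 385.2 kPa
0.5·γ·B·N_γ·s_γ = 0.5 × 18 × 1.32 × 10.9 × 0.92 = 119.13 kPa
q_ult = 357.7 + 385.2 + 119.13 = 862.03 kPa.

q_ult ≈ 860 kPa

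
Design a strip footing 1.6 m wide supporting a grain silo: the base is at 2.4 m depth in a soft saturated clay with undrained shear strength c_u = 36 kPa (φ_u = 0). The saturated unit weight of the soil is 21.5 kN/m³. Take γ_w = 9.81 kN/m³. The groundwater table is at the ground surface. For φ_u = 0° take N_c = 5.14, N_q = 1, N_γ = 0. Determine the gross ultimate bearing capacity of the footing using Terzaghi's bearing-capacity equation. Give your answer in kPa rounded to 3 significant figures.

q_ult ≈ 213 kPa

γ' = 21.5 − 9.81 = 11.69 kN/m³ (submerged throughout). q = 11.69 × 2.4 = 28.056 kPa.
c·N_c = 36 × 5.14 = 185.04 kPa
q·N_q = 28.056 × 1 = 28.056 kPa
q_ult = 185.04 + 28.056 = 213.1 kPa.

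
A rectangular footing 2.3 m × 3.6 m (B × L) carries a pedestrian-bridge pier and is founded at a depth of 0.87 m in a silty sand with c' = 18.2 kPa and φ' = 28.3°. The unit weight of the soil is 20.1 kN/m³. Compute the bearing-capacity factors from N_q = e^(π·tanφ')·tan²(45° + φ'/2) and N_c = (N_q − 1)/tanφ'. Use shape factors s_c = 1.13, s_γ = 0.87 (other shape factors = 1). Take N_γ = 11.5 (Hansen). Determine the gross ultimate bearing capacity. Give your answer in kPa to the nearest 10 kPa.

tan28.3° = 0.5384, so N_q = e^(π×0.5384)·tan²(59.15°) = 5.428 × 2.803 = 15.21.
N_c = (15.21 − 1)/tan28.3° = 26.4.
Effective surcharge at the founding depth q = γ·D_f = 20.1 × 0.87 = 17.487 kPa.
q_ult = c·N_c·s_c + q·N_q + 0.5·γ·B·N_γ·s_γ
     = 18.2 × 26.399 × 1.13 + 17.487 × 15.214 + 0.5 × 20.1 × 2.3 × 11.5 × 0.87
     = 542.92 + 266.05 + 231.27 = 1040.2 kPa.

q_ult ≈ 1040 kPa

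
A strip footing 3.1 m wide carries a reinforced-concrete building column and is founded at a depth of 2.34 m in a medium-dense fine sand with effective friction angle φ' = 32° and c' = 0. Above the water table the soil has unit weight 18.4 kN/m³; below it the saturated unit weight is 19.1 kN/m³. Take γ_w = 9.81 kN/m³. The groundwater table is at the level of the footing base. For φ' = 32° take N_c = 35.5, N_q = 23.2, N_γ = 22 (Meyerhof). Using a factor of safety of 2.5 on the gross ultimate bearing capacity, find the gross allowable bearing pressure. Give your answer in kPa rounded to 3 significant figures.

q_all ≈ 526 kPa

Overburden at base level: q = 18.4 × 2.34 = 43.056 kPa.
Below the base the soil is submerged, so the ½γBN_γ term uses γ' = 19.1 − 9.81 = 9.29 kN/m³.
Surcharge term q·N_q = 43.056 × 23.2 = 998.9 kPa; self-weight term 0.5·γ·B·N_γ = 0.5 × 9.29 × 3.1 × 22 = 316.79 kPa.
q_ult = 998.9 + 316.79 = 1315.7 kPa.
q_all = 1315.7 / 2.5 = 526.28 kPa.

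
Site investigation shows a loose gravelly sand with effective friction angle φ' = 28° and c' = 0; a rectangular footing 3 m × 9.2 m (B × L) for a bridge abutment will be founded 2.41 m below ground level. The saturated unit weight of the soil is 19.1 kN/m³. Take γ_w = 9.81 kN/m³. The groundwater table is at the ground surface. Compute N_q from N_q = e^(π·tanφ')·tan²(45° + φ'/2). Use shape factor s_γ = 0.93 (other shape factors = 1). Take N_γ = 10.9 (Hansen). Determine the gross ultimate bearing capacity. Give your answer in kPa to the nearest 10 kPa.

tan28° = 0.5317, so N_q = e^(π×0.5317)·tan²(59°) = 5.314 × 2.77 = 14.72.
Water table at ground surface, so effective unit weight γ' = 19.1 − 9.81 = 9.29 kN/m³ is used throughout; overburden q = 9.29 × 2.41 = 22.389 kPa; the same γ' applies in the ½γBN_γ term.
Surcharge term q·N_q = 22.389 × 14.72 = 329.56 kPa; self-weight term 0.5·γ·B·N_γ·s_γ = 0.5 × 9.29 × 3 × 10.9 × 0.93 = 141.26 kPa.
q_ult = 329.56 + 141.26 = 470.82 kPa.

q_ult ≈ 470 kPa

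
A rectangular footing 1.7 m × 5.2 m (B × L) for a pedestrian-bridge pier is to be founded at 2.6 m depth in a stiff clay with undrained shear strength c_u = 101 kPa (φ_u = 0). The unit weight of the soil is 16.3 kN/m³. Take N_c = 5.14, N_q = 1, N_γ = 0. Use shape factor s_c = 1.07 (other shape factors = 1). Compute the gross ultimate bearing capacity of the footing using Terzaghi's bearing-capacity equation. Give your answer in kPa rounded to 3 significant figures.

Effective surcharge at the founding depth q = γ·D_f = 16.3 × 2.6 = 42.38 kPa.
q_ult = c·N_c·s_c + q·N_q
     = 101 × 5.14 × 1.07 + 42.38 × 1
     = 555.48 + 42.38 = 597.86 kPa.

q_ult ≈ 598 kPa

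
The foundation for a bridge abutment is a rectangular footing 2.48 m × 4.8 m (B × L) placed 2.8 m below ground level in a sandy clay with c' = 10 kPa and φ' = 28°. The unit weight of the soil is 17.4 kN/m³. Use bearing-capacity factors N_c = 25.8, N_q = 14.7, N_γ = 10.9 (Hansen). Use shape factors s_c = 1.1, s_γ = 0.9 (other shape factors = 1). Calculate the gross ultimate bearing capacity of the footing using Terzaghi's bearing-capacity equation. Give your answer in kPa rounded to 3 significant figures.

q_ult ≈ 1210 kPa

Overburden at base level: q = 17.4 × 2.8 = 48.72 kPa.
Cohesion term c·N_c·s_c = 10 × 25.8 × 1.1 = 283.8 kPa; surcharge term q·N_q = 48.72 × 14.7 = 716.18 kPa; self-weight term 0.5·γ·B·N_γ·s_γ = 0.5 × 17.4 × 2.48 × 10.9 × 0.9 = 211.66 kPa.
q_ult = 283.8 + 716.18 + 211.66 = 1211.6 kPa.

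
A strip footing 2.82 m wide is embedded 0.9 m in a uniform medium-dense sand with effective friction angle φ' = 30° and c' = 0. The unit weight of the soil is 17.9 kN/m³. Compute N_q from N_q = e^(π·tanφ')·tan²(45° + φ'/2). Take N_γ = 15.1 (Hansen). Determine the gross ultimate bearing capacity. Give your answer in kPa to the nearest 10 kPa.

tan30° = 0.5774, so N_q = e^(π×0.5774)·tan²(60°) = 6.134 × 3.0 = 18.4.
q = γ·D_f = 17.9 × 0.9 = 16.11 kPa.
q·N_q = 16.11 × 18.401 = 296.44 kPa
0.5·γ·B·N_γ = 0.5 × 17.9 × 2.82 × 15.1 = 381.11 kPa
q_ult = 296.44 + 381.11 = 677.55 kPa.

q_ult ≈ 680 kPa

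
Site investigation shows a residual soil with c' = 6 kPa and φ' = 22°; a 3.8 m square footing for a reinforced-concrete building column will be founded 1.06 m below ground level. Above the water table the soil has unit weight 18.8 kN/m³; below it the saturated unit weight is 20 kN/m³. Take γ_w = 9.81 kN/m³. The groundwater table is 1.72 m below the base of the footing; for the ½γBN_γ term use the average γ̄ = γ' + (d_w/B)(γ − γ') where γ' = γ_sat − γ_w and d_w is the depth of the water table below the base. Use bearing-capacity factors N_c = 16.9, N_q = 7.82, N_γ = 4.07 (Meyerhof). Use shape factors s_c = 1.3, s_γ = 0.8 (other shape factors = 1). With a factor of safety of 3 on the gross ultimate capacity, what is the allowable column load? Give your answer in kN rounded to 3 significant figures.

P_all ≈ 1800 kN

q = γ·D_f = 18.8 × 1.06 = 19.928 kPa.
γ' = 10.19 kN/m³; averaging over the depth B below the base, γ̄ = γ' + (d_w/B)(γ − γ') = 14.087 kN/m³.
c·N_c·s_c = 6 × 16.9 × 1.3 = 131.82 kPa
q·N_q = 19.928 × 7.82 = 155.84 kPa
0.5·γ·B·N_γ·s_γ = 0.5 × 14.087 × 3.8 × 4.07 × 0.8 = 87.149 kPa
q_ult = 131.82 + 155.84 + 87.149 = 374.81 kPa.
Gross allowable pressure q_all = 374.81 / 3 = 124.94 kPa.
Footing area = 14.44 m², so allowable column load = 124.94 × 14.44 = 1804.1 kN.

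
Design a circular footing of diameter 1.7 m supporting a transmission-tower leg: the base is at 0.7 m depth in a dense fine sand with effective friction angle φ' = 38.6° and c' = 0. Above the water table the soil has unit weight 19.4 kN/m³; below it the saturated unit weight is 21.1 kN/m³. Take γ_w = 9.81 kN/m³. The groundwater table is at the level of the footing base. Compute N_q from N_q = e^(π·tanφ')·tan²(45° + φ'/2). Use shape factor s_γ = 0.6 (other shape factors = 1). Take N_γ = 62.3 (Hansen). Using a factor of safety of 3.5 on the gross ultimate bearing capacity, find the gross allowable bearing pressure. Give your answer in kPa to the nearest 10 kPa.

q_all ≈ 310 kPa

N_q = e^(π·tan38.6°)·tan²(64.3°) = 53.01.
q = γ·D_f = 19.4 × 0.7 = 13.58 kPa.
For the ½γBN_γ term take γ' = 21.1 − 9.81 = 11.29 kN/m³ (soil below base is submerged).
q·N_q = 13.58 × 53.014 = 719.94 kPa
0.5·γ·B·N_γ·s_γ = 0.5 × 11.29 × 1.7 × 62.3 × 0.6 = 358.72 kPa
q_ult = 719.94 + 358.72 = 1078.7 kPa.
q_all = 1078.7 / 3.5 = 308.19 kPa.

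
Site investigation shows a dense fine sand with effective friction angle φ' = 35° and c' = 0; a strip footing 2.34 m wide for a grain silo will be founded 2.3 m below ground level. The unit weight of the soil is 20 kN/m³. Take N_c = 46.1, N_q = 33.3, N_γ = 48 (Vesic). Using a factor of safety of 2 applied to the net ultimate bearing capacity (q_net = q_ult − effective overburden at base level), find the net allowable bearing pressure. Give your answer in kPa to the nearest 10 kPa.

q = γ·D_f = 20 × 2.3 = 46 kPa.
q·N_q = 46 × 33.3 = 1531.8 kPa
0.5·γ·B·N_γ = 0.5 × 20 × 2.34 × 48 = 1123.2 kPa
q_ult = 1531.8 + 1123.2 = 2655 kPa.
Net ultimate: q_net = 2655 − 46 = 2609 kPa.
q_all(net) = 2609 / 2 = 1304.5 kPa.

q_all(net) ≈ 1300 kPa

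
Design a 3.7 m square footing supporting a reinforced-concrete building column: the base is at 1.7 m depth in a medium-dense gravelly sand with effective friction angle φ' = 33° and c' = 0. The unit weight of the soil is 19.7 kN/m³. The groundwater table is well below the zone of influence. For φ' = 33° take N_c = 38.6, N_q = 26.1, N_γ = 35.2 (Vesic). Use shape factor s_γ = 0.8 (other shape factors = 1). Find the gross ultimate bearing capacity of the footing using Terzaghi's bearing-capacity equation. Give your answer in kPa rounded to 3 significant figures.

q_ult ≈ 1900 kPa

q = γ·D_f = 19.7 × 1.7 = 33.49 kPa.
q·N_q = 33.49 × 26.1 = 874.09 kPa
0.5·γ·B·N_γ·s_γ = 0.5 × 19.7 × 3.7 × 35.2 × 0.8 = 1026.3 kPa
q_ult = 874.09 + 1026.3 = 1900.4 kPa.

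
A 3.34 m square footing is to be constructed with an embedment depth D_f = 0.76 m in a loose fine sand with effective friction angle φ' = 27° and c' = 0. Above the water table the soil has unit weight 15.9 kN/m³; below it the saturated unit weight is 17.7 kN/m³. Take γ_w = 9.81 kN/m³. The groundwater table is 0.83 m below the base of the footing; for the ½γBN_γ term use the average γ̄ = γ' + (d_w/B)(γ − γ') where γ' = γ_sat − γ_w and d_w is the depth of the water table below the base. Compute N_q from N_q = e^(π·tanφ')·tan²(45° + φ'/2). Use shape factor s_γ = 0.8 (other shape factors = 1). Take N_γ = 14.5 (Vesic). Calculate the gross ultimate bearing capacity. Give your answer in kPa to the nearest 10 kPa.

q_ult ≈ 350 kPa

tan27° = 0.5095, so N_q = e^(π×0.5095)·tan²(58.5°) = 4.957 × 2.663 = 13.2.
Overburden at base level: q = 15.9 × 0.76 = 12.084 kPa.
The water table is 0.83 m below the base (< B = 3.34 m), so the ½γBN_γ term uses γ̄ = γ' + (d_w/B)(γ − γ') = 7.89 + (0.83/3.34)(15.9 − 7.89) = 9.8805 kN/m³.
Surcharge term q·N_q = 12.084 × 13.199 = 159.5 kPa; self-weight term 0.5·γ·B·N_γ·s_γ = 0.5 × 9.8805 × 3.34 × 14.5 × 0.8 = 191.41 kPa.
q_ult = 159.5 + 191.41 = 350.9 kPa.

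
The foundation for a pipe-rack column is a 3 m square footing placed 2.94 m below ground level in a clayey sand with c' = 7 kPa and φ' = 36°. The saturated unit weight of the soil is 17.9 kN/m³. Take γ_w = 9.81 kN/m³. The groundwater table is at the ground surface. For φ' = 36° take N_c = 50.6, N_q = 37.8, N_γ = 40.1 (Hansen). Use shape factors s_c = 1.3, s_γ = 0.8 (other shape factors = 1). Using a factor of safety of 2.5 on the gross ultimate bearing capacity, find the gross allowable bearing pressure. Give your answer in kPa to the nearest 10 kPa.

q_all ≈ 700 kPa

γ' = 17.9 − 9.81 = 8.09 kN/m³ (submerged throughout). q = 8.09 × 2.94 = 23.785 kPa; the same γ' applies in the ½γBN_γ term.
c·N_c·s_c = 7 × 50.6 × 1.3 = 460.46 kPa
q·N_q = 23.785 × 37.8 = 899.06 kPa
0.5·γ·B·N_γ·s_γ = 0.5 × 8.09 × 3 × 40.1 × 0.8 = 389.29 kPa
q_ult = 460.46 + 899.06 + 389.29 = 1748.8 kPa.
q_all = 1748.8 / 2.5 = 699.52 kPa.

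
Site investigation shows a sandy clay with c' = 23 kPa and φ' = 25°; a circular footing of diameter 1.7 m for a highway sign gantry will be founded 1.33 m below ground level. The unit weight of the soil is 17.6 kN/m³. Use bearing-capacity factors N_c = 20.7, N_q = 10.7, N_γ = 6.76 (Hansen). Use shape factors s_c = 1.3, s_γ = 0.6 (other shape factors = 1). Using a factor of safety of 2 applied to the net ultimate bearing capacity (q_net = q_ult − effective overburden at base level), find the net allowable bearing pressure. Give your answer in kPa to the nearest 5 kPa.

q_all(net) ≈ 455 kPa

Overburden at base level: q = 17.6 × 1.33 = 23.408 kPa.
Cohesion term c·N_c·s_c = 23 × 20.7 × 1.3 = 618.93 kPa; surcharge term q·N_q = 23.408 × 10.7 = 250.47 kPa; self-weight term 0.5·γ·B·N_γ·s_γ = 0.5 × 17.6 × 1.7 × 6.76 × 0.6 = 60.678 kPa.
q_ult = 618.93 + 250.47 + 60.678 = 930.07 kPa.
Net ultimate: q_net = 930.07 − 23.408 = 906.67 kPa.
q_all(net) = 906.67 / 2 = 453.33 kPa.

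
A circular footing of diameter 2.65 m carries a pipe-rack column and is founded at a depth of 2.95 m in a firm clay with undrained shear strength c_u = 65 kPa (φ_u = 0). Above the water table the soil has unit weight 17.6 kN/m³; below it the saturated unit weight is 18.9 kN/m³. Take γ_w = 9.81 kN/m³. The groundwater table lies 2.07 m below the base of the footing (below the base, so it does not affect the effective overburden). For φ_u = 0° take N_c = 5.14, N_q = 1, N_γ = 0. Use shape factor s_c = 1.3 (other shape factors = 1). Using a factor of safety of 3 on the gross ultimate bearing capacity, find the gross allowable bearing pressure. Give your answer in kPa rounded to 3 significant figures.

q_all ≈ 162 kPa

Effective surcharge at the founding depth q = γ·D_f = 17.6 × 2.95 = 51.92 kPa.
q_ult = c·N_c·s_c + q·N_q
     = 65 × 5.14 × 1.3 + 51.92 × 1
     = 434.33 + 51.92 = 486.25 kPa.
q_all = 486.25 / 3 = 162.08 kPa.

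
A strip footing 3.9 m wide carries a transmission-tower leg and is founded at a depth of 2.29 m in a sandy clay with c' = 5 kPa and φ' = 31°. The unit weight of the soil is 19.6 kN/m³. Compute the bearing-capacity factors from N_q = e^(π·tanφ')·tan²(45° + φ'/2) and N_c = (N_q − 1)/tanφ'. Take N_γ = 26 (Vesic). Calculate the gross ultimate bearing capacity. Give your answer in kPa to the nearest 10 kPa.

tan31° = 0.6009, so N_q = e^(π×0.6009)·tan²(60.5°) = 6.604 × 3.124 = 20.63.
N_c = (20.63 − 1)/tan31° = 32.67.
Effective surcharge at the founding depth q = γ·D_f = 19.6 × 2.29 = 44.884 kPa.
q_ult = c·N_c + q·N_q + 0.5·γ·B·N_γ
     = 5 × 32.671 + 44.884 × 20.631 + 0.5 × 19.6 × 3.9 × 26
     = 163.36 + 925.99 + 993.72 = 2083.1 kPa.

q_ult ≈ 2080 kPa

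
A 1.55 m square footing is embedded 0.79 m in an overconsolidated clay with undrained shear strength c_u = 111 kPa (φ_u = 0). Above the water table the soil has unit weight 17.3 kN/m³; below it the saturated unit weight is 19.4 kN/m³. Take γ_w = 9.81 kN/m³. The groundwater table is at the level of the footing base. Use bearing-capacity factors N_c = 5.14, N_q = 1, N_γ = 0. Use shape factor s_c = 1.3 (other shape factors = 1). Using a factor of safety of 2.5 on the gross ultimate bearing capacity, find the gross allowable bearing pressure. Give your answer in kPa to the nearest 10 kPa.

Overburden at base level: q = 17.3 × 0.79 = 13.667 kPa.
Cohesion term c·N_c·s_c = 111 × 5.14 × 1.3 = 741.7 kPa; surcharge term q·N_q = 13.667 × 1 = 13.667 kPa.
q_ult = 741.7 + 13.667 = 755.37 kPa.
q_all = 755.37 / 2.5 = 302.15 kPa.

q_all ≈ 300 kPa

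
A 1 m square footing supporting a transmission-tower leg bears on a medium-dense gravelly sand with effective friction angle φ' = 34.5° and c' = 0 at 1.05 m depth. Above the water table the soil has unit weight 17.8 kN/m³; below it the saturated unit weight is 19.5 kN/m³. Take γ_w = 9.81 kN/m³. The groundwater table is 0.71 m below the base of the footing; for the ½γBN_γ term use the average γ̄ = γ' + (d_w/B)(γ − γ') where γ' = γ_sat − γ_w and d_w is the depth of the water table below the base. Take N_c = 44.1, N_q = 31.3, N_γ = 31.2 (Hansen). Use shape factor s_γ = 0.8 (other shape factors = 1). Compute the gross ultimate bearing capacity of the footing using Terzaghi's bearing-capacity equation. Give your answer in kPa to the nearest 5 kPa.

q = γ·D_f = 17.8 × 1.05 = 18.69 kPa.
γ' = 9.69 kN/m³; averaging over the depth B below the base, γ̄ = γ' + (d_w/B)(γ − γ') = 15.448 kN/m³.
q·N_q = 18.69 × 31.3 = 585 kPa
0.5·γ·B·N_γ·s_γ = 0.5 × 15.448 × 1 × 31.2 × 0.8 = 192.79 kPa
q_ult = 585 + 192.79 = 777.79 kPa.

q_ult ≈ 780 kPa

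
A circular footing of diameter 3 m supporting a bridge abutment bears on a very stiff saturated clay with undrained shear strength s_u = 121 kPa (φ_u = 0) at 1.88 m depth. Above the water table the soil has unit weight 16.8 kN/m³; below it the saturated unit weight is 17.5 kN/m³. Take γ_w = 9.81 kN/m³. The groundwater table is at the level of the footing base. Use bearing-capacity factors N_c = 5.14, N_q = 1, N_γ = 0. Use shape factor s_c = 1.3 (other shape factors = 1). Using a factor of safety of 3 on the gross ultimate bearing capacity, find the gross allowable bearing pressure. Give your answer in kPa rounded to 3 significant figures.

q_all ≈ 280 kPa

Effective surcharge at the founding depth q = γ·D_f = 16.8 × 1.88 = 31.584 kPa.
q_ult = c·N_c·s_c + q·N_q
     = 121 × 5.14 × 1.3 + 31.584 × 1
     = 808.52 + 31.584 = 840.11 kPa.
q_all = 840.11 / 3 = 280.04 kPa.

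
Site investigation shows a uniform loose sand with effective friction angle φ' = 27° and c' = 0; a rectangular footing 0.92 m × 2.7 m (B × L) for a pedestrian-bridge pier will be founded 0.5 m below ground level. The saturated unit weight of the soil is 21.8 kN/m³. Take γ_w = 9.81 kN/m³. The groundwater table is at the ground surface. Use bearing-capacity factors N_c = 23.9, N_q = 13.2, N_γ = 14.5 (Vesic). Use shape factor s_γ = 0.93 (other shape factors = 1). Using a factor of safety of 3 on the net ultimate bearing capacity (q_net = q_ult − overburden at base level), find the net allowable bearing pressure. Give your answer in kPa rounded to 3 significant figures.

Water table at ground surface, so effective unit weight γ' = 21.8 − 9.81 = 11.99 kN/m³ is used throughout; overburden q = 11.99 × 0.5 = 5.995 kPa; the same γ' applies in the ½γBN_γ term.
Surcharge term q·N_q = 5.995 × 13.2 = 79.134 kPa; self-weight term 0.5·γ·B·N_γ·s_γ = 0.5 × 11.99 × 0.92 × 14.5 × 0.93 = 74.375 kPa.
q_ult = 79.134 + 74.375 = 153.51 kPa.
q_net = 153.51 − 5.995 = 147.51 kPa.
q_all(net) = 147.51 / 3 = 49.171 kPa.

q_all(net) ≈ 49.2 kPa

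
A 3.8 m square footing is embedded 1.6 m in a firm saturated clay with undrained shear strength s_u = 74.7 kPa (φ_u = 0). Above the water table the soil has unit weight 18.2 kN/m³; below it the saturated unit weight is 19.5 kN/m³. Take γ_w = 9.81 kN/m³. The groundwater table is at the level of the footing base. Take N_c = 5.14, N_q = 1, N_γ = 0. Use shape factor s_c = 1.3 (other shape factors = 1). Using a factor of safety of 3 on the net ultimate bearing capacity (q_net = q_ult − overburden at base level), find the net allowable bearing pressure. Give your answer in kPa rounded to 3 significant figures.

q_all(net) ≈ 166 kPa

q = γ·D_f = 18.2 × 1.6 = 29.12 kPa.
c·N_c·s_c = 74.7 × 5.14 × 1.3 = 499.15 kPa
q·N_q = 29.12 × 1 = 29.12 kPa
q_ult = 499.15 + 29.12 = 528.27 kPa.
q_net = 528.27 − 29.12 = 499.15 kPa.
q_all(net) = 499.15 / 3 = 166.38 kPa.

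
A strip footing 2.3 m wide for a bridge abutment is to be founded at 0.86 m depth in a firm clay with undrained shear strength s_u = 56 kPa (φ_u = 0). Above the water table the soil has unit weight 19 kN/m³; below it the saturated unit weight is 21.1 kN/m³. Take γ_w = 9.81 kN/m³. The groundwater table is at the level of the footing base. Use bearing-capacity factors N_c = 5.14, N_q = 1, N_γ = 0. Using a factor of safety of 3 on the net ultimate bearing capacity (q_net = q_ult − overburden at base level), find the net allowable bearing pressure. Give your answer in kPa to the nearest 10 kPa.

q = γ·D_f = 19 × 0.86 = 16.34 kPa.
c·N_c = 56 × 5.14 = 287.84 kPa
q·N_q = 16.34 × 1 = 16.34 kPa
q_ult = 287.84 + 16.34 = 304.18 kPa.
q_net = 304.18 − 16.34 = 287.84 kPa.
q_all(net) = 287.84 / 3 = 95.947 kPa.

q_all(net) ≈ 100 kPa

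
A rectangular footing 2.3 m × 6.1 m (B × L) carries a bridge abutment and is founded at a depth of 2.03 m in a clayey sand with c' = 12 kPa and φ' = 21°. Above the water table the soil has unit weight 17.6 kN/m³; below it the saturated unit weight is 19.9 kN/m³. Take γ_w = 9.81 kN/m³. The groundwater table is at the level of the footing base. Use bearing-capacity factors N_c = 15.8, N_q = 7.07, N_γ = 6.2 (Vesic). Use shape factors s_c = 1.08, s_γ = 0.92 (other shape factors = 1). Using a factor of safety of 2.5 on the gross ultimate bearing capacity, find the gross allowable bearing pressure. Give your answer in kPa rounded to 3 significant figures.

q_all ≈ 209 kPa

Effective surcharge at the founding depth q = γ·D_f = 17.6 × 2.03 = 35.728 kPa.
The water table coincides with the base, so in the self-weight term γ → γ' = 10.09 kN/m³.
q_ult = c·N_c·s_c + q·N_q + 0.5·γ·B·N_γ·s_γ
     = 12 × 15.8 × 1.08 + 35.728 × 7.07 + 0.5 × 10.09 × 2.3 × 6.2 × 0.92
     = 204.77 + 252.6 + 66.186 = 523.55 kPa.
q_all = 523.55 / 2.5 = 209.42 kPa.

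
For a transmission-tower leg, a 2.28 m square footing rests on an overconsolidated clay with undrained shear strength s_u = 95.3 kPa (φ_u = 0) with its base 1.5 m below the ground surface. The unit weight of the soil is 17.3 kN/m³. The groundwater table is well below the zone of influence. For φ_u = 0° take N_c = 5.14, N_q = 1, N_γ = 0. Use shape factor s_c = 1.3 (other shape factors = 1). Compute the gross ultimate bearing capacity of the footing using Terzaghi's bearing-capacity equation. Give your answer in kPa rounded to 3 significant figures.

q_ult ≈ 663 kPa

q = γ·D_f = 17.3 × 1.5 = 25.95 kPa.
c·N_c·s_c = 95.3 × 5.14 × 1.3 = 636.79 kPa
q·N_q = 25.95 × 1 = 25.95 kPa
q_ult = 636.79 + 25.95 = 662.74 kPa.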